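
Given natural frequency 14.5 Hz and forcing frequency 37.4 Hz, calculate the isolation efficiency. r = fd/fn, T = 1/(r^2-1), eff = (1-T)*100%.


r = 37.4 / 14.5 = 2.57931
r^2 - 1 = 2.57931^2 - 1 = 5.65284
T = 1/5.65284 = 0.176902
Efficiency = (1 - 0.176902)*100 = 82.31 %


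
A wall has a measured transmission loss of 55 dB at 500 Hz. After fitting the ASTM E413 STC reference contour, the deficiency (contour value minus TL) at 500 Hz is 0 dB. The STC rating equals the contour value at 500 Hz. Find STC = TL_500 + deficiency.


By ASTM E413, STC = value of the fitted reference contour at 500 Hz.
Contour value at 500 Hz = TL_500 + deficiency = 55 + 0 = 55
STC = 55


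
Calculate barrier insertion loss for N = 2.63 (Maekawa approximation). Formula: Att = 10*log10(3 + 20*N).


3 + 20*N = 3 + 20*2.63 = 55.6
Att = 10*log10(55.6) = 17.451 dB


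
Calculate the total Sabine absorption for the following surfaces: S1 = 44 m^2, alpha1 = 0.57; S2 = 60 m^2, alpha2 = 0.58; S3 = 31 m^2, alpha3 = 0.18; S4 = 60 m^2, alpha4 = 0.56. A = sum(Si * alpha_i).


44 * 0.57 = 25.08
60 * 0.58 = 34.8
31 * 0.18 = 5.58
60 * 0.56 = 33.6
A_total = 25.08 + 34.8 + 5.58 + 33.6 = 99.06 m^2


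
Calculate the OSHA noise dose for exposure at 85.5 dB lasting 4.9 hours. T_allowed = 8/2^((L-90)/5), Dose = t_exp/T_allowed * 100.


T_allowed = 8 / 2^((85.5 - 90)/5) = 14.9285 hr
Dose = 4.9 / 14.9285 * 100 = 32.823 %


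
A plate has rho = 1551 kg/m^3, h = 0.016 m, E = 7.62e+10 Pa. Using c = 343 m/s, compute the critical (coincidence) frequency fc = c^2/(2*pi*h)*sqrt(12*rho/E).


12*rho/E = 12*1551/7.62e+10 = 2.44252e-07
sqrt(12*rho/E) = sqrt(2.44252e-07) = 0.000494219
c^2/(2*pi*h) = 343^2/(2*pi*0.016) = 1.17028e+06
fc = 1.17028e+06 * 0.000494219 = 578.37 Hz


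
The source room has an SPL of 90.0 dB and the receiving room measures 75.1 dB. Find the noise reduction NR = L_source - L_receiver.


NR = L_source - L_receiver (difference between source and receiving room levels)
NR = 90.0 - 75.1 = 14.9 dB


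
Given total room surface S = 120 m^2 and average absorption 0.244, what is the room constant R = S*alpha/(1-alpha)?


R = 120 * 0.244 / (1 - 0.244) = 38.73 m^2


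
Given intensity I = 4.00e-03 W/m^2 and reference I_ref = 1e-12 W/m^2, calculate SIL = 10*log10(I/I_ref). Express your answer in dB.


I / I_ref = 4.00e-03 / 1e-12 = 4e+09
SIL = 10 * log10(4e+09) = 96.021 dB


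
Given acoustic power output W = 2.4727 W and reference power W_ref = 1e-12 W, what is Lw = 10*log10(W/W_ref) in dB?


W / W_ref = 2.4727 / 1e-12 = 2.4727e+12
Lw = 10 * log10(2.4727e+12) = 123.93 dB


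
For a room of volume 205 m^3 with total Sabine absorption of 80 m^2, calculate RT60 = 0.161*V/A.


RT60 = 0.161 * 205 / 80 = 0.41256 s


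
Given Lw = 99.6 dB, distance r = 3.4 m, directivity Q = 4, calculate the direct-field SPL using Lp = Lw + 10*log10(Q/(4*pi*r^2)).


4*pi*r^2 = 4*pi*3.4^2 = 145.267 m^2
Q / (4*pi*r^2) = 4 / 145.267 = 0.0275355
Lp = 99.6 + 10*log10(0.0275355) = 83.999 dB


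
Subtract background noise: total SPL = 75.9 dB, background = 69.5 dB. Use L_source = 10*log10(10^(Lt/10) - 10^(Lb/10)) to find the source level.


10^(75.9/10) = 3.89045e+07
10^(69.5/10) = 8.91251e+06
Difference = 3.89045e+07 - 8.91251e+06 = 2.9992e+07
L_source = 10*log10(2.9992e+07) = 74.77 dB


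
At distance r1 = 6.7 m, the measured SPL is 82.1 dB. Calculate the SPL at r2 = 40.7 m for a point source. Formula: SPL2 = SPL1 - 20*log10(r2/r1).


r2/r1 = 40.7/6.7 = 6.07463
Correction = 20*log10(6.07463) = 15.6704 dB
SPL2 = 82.1 - 15.6704 = 66.43 dB


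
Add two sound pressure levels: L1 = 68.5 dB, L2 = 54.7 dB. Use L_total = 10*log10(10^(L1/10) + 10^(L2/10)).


10^(68.5/10) = 7.07946e+06
10^(54.7/10) = 295121
Sum = 7.07946e+06 + 295121 = 7.37458e+06
L_total = 10*log10(7.37458e+06) = 68.677 dB


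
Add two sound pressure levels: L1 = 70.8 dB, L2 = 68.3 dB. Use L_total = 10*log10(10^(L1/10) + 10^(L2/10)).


10^(70.8/10) = 1.20226e+07
10^(68.3/10) = 6.76083e+06
Sum = 1.20226e+07 + 6.76083e+06 = 1.87834e+07
L_total = 10*log10(1.87834e+07) = 72.738 dB


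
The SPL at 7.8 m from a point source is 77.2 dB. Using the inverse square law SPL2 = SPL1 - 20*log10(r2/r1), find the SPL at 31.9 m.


r2/r1 = 31.9/7.8 = 4.08974
Correction = 20*log10(4.08974) = 12.2339 dB
SPL2 = 77.2 - 12.2339 = 64.966 dB


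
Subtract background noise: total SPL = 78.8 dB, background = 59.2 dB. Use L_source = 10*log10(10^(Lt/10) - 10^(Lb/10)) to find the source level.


10^(78.8/10) = 7.58578e+07
10^(59.2/10) = 831764
Difference = 7.58578e+07 - 831764 = 7.5026e+07
L_source = 10*log10(7.5026e+07) = 78.752 dB


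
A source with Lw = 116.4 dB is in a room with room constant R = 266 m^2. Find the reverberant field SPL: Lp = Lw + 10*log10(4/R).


4/R = 4/266 = 0.0150376
Lp = 116.4 + 10*log10(0.0150376) = 98.172 dB


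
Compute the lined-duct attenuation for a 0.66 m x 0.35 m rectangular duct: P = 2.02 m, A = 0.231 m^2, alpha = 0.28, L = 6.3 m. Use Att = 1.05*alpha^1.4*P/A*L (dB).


alpha^1.4 = 0.28^1.4 = 0.168276
Attenuation rate = 1.05 * alpha^1.4 * P / A
= 1.05 * 0.168276 * 2.02 / 0.231 = 1.54508 dB/m
Total Att = 1.54508 * 6.3 = 9.734 dB


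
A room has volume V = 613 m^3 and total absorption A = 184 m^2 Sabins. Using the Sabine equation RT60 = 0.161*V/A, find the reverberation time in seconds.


RT60 = 0.161 * 613 / 184 = 0.53637 s


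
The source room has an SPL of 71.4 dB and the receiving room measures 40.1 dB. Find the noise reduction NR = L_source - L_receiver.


NR = L_source - L_receiver (difference between source and receiving room levels)
NR = 71.4 - 40.1 = 31.3 dB


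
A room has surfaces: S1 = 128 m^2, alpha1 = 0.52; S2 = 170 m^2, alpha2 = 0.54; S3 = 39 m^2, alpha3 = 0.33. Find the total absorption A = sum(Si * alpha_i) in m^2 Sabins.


128 * 0.52 = 66.56
170 * 0.54 = 91.8
39 * 0.33 = 12.87
A_total = 66.56 + 91.8 + 12.87 = 171.23 m^2


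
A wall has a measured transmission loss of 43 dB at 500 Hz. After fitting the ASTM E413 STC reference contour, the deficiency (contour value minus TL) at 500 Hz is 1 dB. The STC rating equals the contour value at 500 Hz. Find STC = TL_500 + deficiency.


By ASTM E413, STC = value of the fitted reference contour at 500 Hz.
Contour value at 500 Hz = TL_500 + deficiency = 43 + 1 = 44
STC = 44


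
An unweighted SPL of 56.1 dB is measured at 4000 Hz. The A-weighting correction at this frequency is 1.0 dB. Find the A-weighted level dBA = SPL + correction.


A-weighting table: 4000 Hz -> 1.0 dB correction
SPL_A = SPL + correction = 56.1 + (1.0) = 57.1 dBA


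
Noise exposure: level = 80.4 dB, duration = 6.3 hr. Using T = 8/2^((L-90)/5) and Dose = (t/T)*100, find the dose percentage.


T_allowed = 8 / 2^((80.4 - 90)/5) = 30.2738 hr
Dose = 6.3 / 30.2738 * 100 = 20.81 %


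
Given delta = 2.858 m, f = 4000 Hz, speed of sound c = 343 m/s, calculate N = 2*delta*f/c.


N = 2*delta*f/c = 2*delta/lambda, where lambda = c/f
lambda = 343 / 4000 = 0.08575 m
N = 2 * 2.858 / 0.08575 = 66.659


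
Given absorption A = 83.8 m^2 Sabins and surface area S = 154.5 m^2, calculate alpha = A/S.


Absorption coefficient = absorbed power / incident power
alpha = A / S = 83.8 / 154.5 = 0.54239


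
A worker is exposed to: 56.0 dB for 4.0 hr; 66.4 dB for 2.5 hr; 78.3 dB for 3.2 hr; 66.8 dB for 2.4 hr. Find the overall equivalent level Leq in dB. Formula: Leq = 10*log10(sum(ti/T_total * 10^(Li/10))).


T_total = 4.0 + 2.5 + 3.2 + 2.4 = 12.1 hr
(4.0/12.1) * 10^(56.0/10) = 131606
(2.5/12.1) * 10^(66.4/10) = 901892
(3.2/12.1) * 10^(78.3/10) = 1.78799e+07
(2.4/12.1) * 10^(66.8/10) = 949349
Sum = 131606 + 901892 + 1.78799e+07 + 949349 = 1.98627e+07
Leq = 10*log10(1.98627e+07) = 72.98 dB


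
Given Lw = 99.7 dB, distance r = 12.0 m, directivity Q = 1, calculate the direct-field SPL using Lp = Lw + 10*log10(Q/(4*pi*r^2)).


4*pi*r^2 = 4*pi*12.0^2 = 1809.56 m^2
Q / (4*pi*r^2) = 1 / 1809.56 = 0.000552621
Lp = 99.7 + 10*log10(0.000552621) = 67.124 dB


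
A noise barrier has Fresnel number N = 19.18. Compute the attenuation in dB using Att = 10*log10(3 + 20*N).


3 + 20*N = 3 + 20*19.18 = 386.6
Att = 10*log10(386.6) = 25.873 dB


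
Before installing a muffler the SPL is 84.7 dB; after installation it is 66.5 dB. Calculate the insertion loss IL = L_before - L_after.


Insertion loss = SPL without muffler - SPL with muffler
IL = 84.7 - 66.5 = 18.2 dB


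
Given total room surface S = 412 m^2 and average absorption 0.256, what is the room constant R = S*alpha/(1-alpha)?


R = 412 * 0.256 / (1 - 0.256) = 141.76 m^2


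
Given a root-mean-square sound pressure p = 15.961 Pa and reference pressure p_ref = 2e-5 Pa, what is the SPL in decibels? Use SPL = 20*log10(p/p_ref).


p / p_ref = 15.961 / 2e-5 = 798050
SPL = 20 * log10(798050) = 118.04 dB


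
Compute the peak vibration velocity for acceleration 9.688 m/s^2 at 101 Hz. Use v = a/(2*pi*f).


omega = 2*pi*f = 2*pi*101 = 634.602 rad/s
v = a / omega = 9.688 / 634.602 = 0.015266 m/s


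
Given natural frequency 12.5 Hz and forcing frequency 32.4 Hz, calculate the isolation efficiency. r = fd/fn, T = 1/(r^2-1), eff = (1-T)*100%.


r = 32.4 / 12.5 = 2.592
r^2 - 1 = 2.592^2 - 1 = 5.71846
T = 1/5.71846 = 0.174872
Efficiency = (1 - 0.174872)*100 = 82.513 %


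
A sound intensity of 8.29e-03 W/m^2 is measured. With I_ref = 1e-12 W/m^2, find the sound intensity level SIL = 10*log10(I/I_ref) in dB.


I / I_ref = 8.29e-03 / 1e-12 = 8.29e+09
SIL = 10 * log10(8.29e+09) = 99.186 dB


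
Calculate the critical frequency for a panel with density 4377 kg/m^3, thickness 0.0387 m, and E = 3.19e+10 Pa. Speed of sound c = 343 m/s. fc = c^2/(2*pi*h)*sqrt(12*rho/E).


12*rho/E = 12*4377/3.19e+10 = 1.64652e-06
sqrt(12*rho/E) = sqrt(1.64652e-06) = 0.00128317
c^2/(2*pi*h) = 343^2/(2*pi*0.0387) = 483835
fc = 483835 * 0.00128317 = 620.84 Hz


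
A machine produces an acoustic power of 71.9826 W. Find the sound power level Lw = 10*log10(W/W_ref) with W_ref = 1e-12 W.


W / W_ref = 71.9826 / 1e-12 = 7.19826e+13
Lw = 10 * log10(7.19826e+13) = 138.57 dB


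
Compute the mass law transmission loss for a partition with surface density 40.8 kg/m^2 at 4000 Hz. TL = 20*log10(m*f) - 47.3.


m * f = 40.8 * 4000 = 163200
20*log10(163200) = 104.254 dB
TL = 104.254 - 47.3 = 56.954 dB


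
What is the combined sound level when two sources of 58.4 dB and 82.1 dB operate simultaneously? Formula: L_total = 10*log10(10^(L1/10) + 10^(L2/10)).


10^(58.4/10) = 691831
10^(82.1/10) = 1.62181e+08
Sum = 691831 + 1.62181e+08 = 1.62873e+08
L_total = 10*log10(1.62873e+08) = 82.118 dB


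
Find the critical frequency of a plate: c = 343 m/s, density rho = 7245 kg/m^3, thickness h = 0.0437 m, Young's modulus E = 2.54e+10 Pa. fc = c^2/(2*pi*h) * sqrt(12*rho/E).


12*rho/E = 12*7245/2.54e+10 = 3.42283e-06
sqrt(12*rho/E) = sqrt(3.42283e-06) = 0.00185009
c^2/(2*pi*h) = 343^2/(2*pi*0.0437) = 428476
fc = 428476 * 0.00185009 = 792.72 Hz


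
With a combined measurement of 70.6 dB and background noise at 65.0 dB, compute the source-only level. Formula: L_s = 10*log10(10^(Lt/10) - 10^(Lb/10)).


10^(70.6/10) = 1.14815e+07
10^(65.0/10) = 3.16228e+06
Difference = 1.14815e+07 - 3.16228e+06 = 8.31922e+06
L_source = 10*log10(8.31922e+06) = 69.201 dB


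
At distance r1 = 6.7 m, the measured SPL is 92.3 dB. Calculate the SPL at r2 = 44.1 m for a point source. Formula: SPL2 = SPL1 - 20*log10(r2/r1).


r2/r1 = 44.1/6.7 = 6.58209
Correction = 20*log10(6.58209) = 16.3673 dB
SPL2 = 92.3 - 16.3673 = 75.933 dB


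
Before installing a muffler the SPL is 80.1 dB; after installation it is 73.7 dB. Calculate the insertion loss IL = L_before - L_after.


Insertion loss = SPL without muffler - SPL with muffler
IL = 80.1 - 73.7 = 6.4 dB


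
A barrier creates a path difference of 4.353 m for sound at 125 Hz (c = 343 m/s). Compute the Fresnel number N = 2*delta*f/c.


N = 2*delta*f/c = 2*delta/lambda, where lambda = c/f
lambda = 343 / 125 = 2.744 m
N = 2 * 4.353 / 2.744 = 3.1727


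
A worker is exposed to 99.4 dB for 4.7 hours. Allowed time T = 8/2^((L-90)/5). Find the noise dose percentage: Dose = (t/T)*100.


T_allowed = 8 / 2^((99.4 - 90)/5) = 2.17347 hr
Dose = 4.7 / 2.17347 * 100 = 216.24 %


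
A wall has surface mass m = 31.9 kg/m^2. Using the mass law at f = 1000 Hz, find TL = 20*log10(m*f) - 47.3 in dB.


m * f = 31.9 * 1000 = 31900
20*log10(31900) = 90.0758 dB
TL = 90.0758 - 47.3 = 42.776 dB


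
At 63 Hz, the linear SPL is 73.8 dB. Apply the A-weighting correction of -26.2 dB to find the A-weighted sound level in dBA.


A-weighting table: 63 Hz -> -26.2 dB correction
SPL_A = SPL + correction = 73.8 + (-26.2) = 47.6 dBA


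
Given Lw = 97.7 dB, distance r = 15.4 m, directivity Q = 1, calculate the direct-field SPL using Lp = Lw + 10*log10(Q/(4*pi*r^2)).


4*pi*r^2 = 4*pi*15.4^2 = 2980.24 m^2
Q / (4*pi*r^2) = 1 / 2980.24 = 0.000335543
Lp = 97.7 + 10*log10(0.000335543) = 62.957 dB


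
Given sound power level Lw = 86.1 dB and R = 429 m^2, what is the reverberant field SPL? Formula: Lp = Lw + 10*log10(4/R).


4/R = 4/429 = 0.00932401
Lp = 86.1 + 10*log10(0.00932401) = 65.796 dB


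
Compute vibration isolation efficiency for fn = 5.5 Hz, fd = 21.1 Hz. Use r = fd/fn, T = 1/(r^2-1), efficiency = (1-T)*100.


r = 21.1 / 5.5 = 3.83636
r^2 - 1 = 3.83636^2 - 1 = 13.7177
T = 1/13.7177 = 0.0728985
Efficiency = (1 - 0.0728985)*100 = 92.71 %


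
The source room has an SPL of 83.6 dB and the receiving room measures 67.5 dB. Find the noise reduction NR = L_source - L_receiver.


NR = L_source - L_receiver (difference between source and receiving room levels)
NR = 83.6 - 67.5 = 16.1 dB


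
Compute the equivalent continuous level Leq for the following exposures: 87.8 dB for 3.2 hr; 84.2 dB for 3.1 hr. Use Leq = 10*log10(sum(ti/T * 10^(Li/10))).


T_total = 3.2 + 3.1 = 6.3 hr
(3.2/6.3) * 10^(87.8/10) = 3.06062e+08
(3.1/6.3) * 10^(84.2/10) = 1.29426e+08
Sum = 3.06062e+08 + 1.29426e+08 = 4.35488e+08
Leq = 10*log10(4.35488e+08) = 86.39 dB


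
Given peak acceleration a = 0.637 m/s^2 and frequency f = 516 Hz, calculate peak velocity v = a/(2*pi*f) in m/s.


omega = 2*pi*f = 2*pi*516 = 3242.12 rad/s
v = a / omega = 0.637 / 3242.12 = 0.00019648 m/s


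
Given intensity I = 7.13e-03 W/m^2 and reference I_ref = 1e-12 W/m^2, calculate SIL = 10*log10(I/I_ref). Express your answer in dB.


I / I_ref = 7.13e-03 / 1e-12 = 7.13e+09
SIL = 10 * log10(7.13e+09) = 98.531 dB


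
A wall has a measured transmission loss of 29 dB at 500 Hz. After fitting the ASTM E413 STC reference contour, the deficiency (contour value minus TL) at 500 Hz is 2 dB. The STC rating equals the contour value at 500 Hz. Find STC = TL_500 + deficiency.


By ASTM E413, STC = value of the fitted reference contour at 500 Hz.
Contour value at 500 Hz = TL_500 + deficiency = 29 + 2 = 31
STC = 31


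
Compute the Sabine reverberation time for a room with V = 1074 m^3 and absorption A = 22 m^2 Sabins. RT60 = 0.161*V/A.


RT60 = 0.161 * 1074 / 22 = 7.8597 s


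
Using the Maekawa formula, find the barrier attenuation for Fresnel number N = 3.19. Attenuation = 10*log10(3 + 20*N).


3 + 20*N = 3 + 20*3.19 = 66.8
Att = 10*log10(66.8) = 18.248 dB


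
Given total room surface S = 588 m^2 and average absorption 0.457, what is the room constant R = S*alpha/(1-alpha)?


R = 588 * 0.457 / (1 - 0.457) = 494.87 m^2


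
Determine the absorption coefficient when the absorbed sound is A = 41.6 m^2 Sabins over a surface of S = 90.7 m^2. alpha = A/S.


Absorption coefficient = absorbed power / incident power
alpha = A / S = 41.6 / 90.7 = 0.45865


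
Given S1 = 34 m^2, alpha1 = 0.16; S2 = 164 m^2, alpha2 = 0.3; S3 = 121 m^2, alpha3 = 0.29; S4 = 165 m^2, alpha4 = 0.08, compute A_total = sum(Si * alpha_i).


34 * 0.16 = 5.44
164 * 0.3 = 49.2
121 * 0.29 = 35.09
165 * 0.08 = 13.2
A_total = 5.44 + 49.2 + 35.09 + 13.2 = 102.93 m^2


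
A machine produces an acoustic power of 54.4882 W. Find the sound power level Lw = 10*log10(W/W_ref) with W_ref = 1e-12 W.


W / W_ref = 54.4882 / 1e-12 = 5.44882e+13
Lw = 10 * log10(5.44882e+13) = 137.36 dB


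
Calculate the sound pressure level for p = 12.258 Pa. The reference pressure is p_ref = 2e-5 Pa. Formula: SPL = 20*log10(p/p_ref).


p / p_ref = 12.258 / 2e-5 = 612900
SPL = 20 * log10(612900) = 115.75 dB


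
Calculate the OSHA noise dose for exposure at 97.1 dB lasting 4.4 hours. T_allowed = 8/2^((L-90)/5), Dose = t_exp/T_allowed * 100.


T_allowed = 8 / 2^((97.1 - 90)/5) = 2.9897 hr
Dose = 4.4 / 2.9897 * 100 = 147.17 %


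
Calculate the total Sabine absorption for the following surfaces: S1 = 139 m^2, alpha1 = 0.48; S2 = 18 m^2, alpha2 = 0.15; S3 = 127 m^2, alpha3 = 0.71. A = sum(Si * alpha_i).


139 * 0.48 = 66.72
18 * 0.15 = 2.7
127 * 0.71 = 90.17
A_total = 66.72 + 2.7 + 90.17 = 159.59 m^2


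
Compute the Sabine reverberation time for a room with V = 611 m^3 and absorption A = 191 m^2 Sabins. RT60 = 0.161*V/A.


RT60 = 0.161 * 611 / 191 = 0.51503 s


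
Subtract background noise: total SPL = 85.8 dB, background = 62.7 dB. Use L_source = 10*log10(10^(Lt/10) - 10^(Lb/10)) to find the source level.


10^(85.8/10) = 3.80189e+08
10^(62.7/10) = 1.86209e+06
Difference = 3.80189e+08 - 1.86209e+06 = 3.78327e+08
L_source = 10*log10(3.78327e+08) = 85.779 dB


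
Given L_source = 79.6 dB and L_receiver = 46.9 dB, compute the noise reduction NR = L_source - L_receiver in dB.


NR = L_source - L_receiver (difference between source and receiving room levels)
NR = 79.6 - 46.9 = 32.7 dB


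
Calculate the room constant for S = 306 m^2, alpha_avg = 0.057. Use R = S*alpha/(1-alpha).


R = 306 * 0.057 / (1 - 0.057) = 18.496 m^2


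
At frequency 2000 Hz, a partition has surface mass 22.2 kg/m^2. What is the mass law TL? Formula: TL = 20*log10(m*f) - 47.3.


m * f = 22.2 * 2000 = 44400
20*log10(44400) = 92.9477 dB
TL = 92.9477 - 47.3 = 45.648 dB


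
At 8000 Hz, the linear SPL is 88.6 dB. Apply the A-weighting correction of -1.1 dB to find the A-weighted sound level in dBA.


A-weighting table: 8000 Hz -> -1.1 dB correction
SPL_A = SPL + correction = 88.6 + (-1.1) = 87.5 dBA


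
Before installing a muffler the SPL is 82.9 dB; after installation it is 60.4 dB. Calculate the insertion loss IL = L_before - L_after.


Insertion loss = SPL without muffler - SPL with muffler
IL = 82.9 - 60.4 = 22.5 dB


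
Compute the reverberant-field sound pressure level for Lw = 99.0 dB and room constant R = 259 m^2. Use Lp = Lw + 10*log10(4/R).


4/R = 4/259 = 0.015444
Lp = 99.0 + 10*log10(0.015444) = 80.888 dB


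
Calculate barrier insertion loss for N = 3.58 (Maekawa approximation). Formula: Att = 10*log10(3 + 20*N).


3 + 20*N = 3 + 20*3.58 = 74.6
Att = 10*log10(74.6) = 18.727 dB


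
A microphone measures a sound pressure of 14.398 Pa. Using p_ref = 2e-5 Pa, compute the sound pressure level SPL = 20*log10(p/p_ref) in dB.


p / p_ref = 14.398 / 2e-5 = 719900
SPL = 20 * log10(719900) = 117.15 dB


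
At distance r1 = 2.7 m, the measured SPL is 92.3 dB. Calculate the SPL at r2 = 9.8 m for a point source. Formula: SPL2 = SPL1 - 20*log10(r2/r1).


r2/r1 = 9.8/2.7 = 3.62963
Correction = 20*log10(3.62963) = 11.1972 dB
SPL2 = 92.3 - 11.1972 = 81.103 dB


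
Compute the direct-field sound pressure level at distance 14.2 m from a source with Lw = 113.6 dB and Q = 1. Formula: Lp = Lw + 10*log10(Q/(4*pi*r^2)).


4*pi*r^2 = 4*pi*14.2^2 = 2533.88 m^2
Q / (4*pi*r^2) = 1 / 2533.88 = 0.000394652
Lp = 113.6 + 10*log10(0.000394652) = 79.562 dB


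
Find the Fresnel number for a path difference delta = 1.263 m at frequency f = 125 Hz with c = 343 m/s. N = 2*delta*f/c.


N = 2*delta*f/c = 2*delta/lambda, where lambda = c/f
lambda = 343 / 125 = 2.744 m
N = 2 * 1.263 / 2.744 = 0.92055


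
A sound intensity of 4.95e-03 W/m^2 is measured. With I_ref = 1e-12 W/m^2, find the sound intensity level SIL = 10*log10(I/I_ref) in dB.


I / I_ref = 4.95e-03 / 1e-12 = 4.95e+09
SIL = 10 * log10(4.95e+09) = 96.946 dB


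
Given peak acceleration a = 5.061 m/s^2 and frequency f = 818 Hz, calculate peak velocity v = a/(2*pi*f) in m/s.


omega = 2*pi*f = 2*pi*818 = 5139.65 rad/s
v = a / omega = 5.061 / 5139.65 = 0.0009847 m/s


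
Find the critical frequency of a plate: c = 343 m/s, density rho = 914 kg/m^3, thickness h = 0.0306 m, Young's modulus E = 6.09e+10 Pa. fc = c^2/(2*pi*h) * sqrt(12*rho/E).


12*rho/E = 12*914/6.09e+10 = 1.80099e-07
sqrt(12*rho/E) = sqrt(1.80099e-07) = 0.000424381
c^2/(2*pi*h) = 343^2/(2*pi*0.0306) = 611909
fc = 611909 * 0.000424381 = 259.68 Hz


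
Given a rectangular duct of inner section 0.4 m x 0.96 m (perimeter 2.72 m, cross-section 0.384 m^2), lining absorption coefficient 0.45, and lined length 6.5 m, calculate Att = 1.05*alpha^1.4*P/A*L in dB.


alpha^1.4 = 0.45^1.4 = 0.326962
Attenuation rate = 1.05 * alpha^1.4 * P / A
= 1.05 * 0.326962 * 2.72 / 0.384 = 2.43178 dB/m
Total Att = 2.43178 * 6.5 = 15.807 dB


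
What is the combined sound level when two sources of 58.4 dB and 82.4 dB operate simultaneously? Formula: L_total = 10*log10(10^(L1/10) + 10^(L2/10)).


10^(58.4/10) = 691831
10^(82.4/10) = 1.7378e+08
Sum = 691831 + 1.7378e+08 = 1.74472e+08
L_total = 10*log10(1.74472e+08) = 82.417 dB


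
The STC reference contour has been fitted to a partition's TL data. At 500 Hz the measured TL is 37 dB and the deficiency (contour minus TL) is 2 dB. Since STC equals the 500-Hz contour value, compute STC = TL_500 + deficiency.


By ASTM E413, STC = value of the fitted reference contour at 500 Hz.
Contour value at 500 Hz = TL_500 + deficiency = 37 + 2 = 39
STC = 39


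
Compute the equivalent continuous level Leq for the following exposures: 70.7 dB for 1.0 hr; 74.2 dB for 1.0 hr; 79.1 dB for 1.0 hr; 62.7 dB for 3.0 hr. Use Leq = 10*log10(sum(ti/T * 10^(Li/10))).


T_total = 1.0 + 1.0 + 1.0 + 3.0 = 6.0 hr
(1.0/6.0) * 10^(70.7/10) = 1.95816e+06
(1.0/6.0) * 10^(74.2/10) = 4.38378e+06
(1.0/6.0) * 10^(79.1/10) = 1.35472e+07
(3.0/6.0) * 10^(62.7/10) = 931044
Sum = 1.95816e+06 + 4.38378e+06 + 1.35472e+07 + 931044 = 2.08202e+07
Leq = 10*log10(2.08202e+07) = 73.185 dB


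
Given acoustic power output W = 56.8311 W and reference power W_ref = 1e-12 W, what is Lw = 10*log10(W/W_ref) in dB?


W / W_ref = 56.8311 / 1e-12 = 5.68311e+13
Lw = 10 * log10(5.68311e+13) = 137.55 dB


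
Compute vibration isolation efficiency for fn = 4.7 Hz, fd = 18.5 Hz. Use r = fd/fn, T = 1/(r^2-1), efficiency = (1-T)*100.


r = 18.5 / 4.7 = 3.93617
r^2 - 1 = 3.93617^2 - 1 = 14.4934
T = 1/14.4934 = 0.0689969
Efficiency = (1 - 0.0689969)*100 = 93.1 %


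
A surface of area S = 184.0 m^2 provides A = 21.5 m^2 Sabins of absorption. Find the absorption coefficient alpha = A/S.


Absorption coefficient = absorbed power / incident power
alpha = A / S = 21.5 / 184.0 = 0.11685


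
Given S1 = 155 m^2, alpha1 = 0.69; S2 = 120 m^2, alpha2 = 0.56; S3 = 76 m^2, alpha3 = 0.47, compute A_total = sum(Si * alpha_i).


155 * 0.69 = 106.95
120 * 0.56 = 67.2
76 * 0.47 = 35.72
A_total = 106.95 + 67.2 + 35.72 = 209.87 m^2


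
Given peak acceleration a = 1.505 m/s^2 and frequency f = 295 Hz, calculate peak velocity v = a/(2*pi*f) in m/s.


omega = 2*pi*f = 2*pi*295 = 1853.54 rad/s
v = a / omega = 1.505 / 1853.54 = 0.00081196 m/s


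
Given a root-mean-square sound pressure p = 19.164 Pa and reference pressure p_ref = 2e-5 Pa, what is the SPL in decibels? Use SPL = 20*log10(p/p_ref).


p / p_ref = 19.164 / 2e-5 = 958200
SPL = 20 * log10(958200) = 119.63 dB


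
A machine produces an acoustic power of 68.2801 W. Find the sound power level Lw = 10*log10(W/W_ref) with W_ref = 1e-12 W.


W / W_ref = 68.2801 / 1e-12 = 6.82801e+13
Lw = 10 * log10(6.82801e+13) = 138.34 dB


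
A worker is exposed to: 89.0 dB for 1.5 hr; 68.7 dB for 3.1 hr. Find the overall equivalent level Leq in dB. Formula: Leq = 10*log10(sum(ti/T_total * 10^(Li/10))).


T_total = 1.5 + 3.1 = 4.6 hr
(1.5/4.6) * 10^(89.0/10) = 2.5902e+08
(3.1/4.6) * 10^(68.7/10) = 4.99579e+06
Sum = 2.5902e+08 + 4.99579e+06 = 2.64016e+08
Leq = 10*log10(2.64016e+08) = 84.216 dB


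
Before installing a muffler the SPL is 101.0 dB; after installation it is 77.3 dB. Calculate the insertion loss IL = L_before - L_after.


Insertion loss = SPL without muffler - SPL with muffler
IL = 101.0 - 77.3 = 23.7 dB


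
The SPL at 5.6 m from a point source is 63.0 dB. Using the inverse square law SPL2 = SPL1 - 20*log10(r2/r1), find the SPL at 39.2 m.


r2/r1 = 39.2/5.6 = 7
Correction = 20*log10(7) = 16.902 dB
SPL2 = 63.0 - 16.902 = 46.098 dB


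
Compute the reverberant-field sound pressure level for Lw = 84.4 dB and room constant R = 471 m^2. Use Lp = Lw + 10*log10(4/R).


4/R = 4/471 = 0.00849257
Lp = 84.4 + 10*log10(0.00849257) = 63.69 dB


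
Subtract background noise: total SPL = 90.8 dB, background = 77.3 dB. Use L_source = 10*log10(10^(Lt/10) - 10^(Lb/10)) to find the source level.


10^(90.8/10) = 1.20226e+09
10^(77.3/10) = 5.37032e+07
Difference = 1.20226e+09 - 5.37032e+07 = 1.14856e+09
L_source = 10*log10(1.14856e+09) = 90.602 dB


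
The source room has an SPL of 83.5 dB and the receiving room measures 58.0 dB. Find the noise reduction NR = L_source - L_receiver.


NR = L_source - L_receiver (difference between source and receiving room levels)
NR = 83.5 - 58.0 = 25.5 dB


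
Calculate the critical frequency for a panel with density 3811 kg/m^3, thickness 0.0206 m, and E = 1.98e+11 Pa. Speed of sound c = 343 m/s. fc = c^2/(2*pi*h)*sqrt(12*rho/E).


12*rho/E = 12*3811/1.98e+11 = 2.3097e-07
sqrt(12*rho/E) = sqrt(2.3097e-07) = 0.000480593
c^2/(2*pi*h) = 343^2/(2*pi*0.0206) = 908952
fc = 908952 * 0.000480593 = 436.84 Hz


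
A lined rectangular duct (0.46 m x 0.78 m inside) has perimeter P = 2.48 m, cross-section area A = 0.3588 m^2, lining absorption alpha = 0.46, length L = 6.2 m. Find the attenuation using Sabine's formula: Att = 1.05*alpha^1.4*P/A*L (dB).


alpha^1.4 = 0.46^1.4 = 0.337179
Attenuation rate = 1.05 * alpha^1.4 * P / A
= 1.05 * 0.337179 * 2.48 / 0.3588 = 2.44709 dB/m
Total Att = 2.44709 * 6.2 = 15.172 dB


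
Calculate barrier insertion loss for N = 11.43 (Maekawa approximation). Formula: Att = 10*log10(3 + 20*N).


3 + 20*N = 3 + 20*11.43 = 231.6
Att = 10*log10(231.6) = 23.647 dB


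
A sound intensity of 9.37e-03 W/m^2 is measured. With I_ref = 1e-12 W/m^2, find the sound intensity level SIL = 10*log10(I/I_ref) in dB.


I / I_ref = 9.37e-03 / 1e-12 = 9.37e+09
SIL = 10 * log10(9.37e+09) = 99.717 dB


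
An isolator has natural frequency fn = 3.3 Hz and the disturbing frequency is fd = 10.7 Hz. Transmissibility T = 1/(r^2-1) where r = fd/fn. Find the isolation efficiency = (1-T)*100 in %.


r = 10.7 / 3.3 = 3.24242
r^2 - 1 = 3.24242^2 - 1 = 9.51329
T = 1/9.51329 = 0.105116
Efficiency = (1 - 0.105116)*100 = 89.488 %


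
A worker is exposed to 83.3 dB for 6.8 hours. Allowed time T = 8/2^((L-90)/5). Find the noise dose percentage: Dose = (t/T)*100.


T_allowed = 8 / 2^((83.3 - 90)/5) = 20.2521 hr
Dose = 6.8 / 20.2521 * 100 = 33.577 %


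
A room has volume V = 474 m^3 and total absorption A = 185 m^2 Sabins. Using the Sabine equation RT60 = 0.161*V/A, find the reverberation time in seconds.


RT60 = 0.161 * 474 / 185 = 0.41251 s


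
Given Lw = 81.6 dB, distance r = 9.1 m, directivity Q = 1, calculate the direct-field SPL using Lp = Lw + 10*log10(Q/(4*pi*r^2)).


4*pi*r^2 = 4*pi*9.1^2 = 1040.62 m^2
Q / (4*pi*r^2) = 1 / 1040.62 = 0.000960966
Lp = 81.6 + 10*log10(0.000960966) = 51.427 dB


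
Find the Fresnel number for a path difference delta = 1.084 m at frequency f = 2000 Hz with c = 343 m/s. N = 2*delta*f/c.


N = 2*delta*f/c = 2*delta/lambda, where lambda = c/f
lambda = 343 / 2000 = 0.1715 m
N = 2 * 1.084 / 0.1715 = 12.641


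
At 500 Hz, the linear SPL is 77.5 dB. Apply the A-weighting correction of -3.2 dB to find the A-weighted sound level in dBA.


A-weighting table: 500 Hz -> -3.2 dB correction
SPL_A = SPL + correction = 77.5 + (-3.2) = 74.3 dBA


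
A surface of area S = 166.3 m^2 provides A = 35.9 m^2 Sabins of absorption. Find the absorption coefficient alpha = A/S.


Absorption coefficient = absorbed power / incident power
alpha = A / S = 35.9 / 166.3 = 0.21587


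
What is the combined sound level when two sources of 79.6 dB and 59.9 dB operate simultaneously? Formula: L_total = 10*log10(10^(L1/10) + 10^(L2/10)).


10^(79.6/10) = 9.12011e+07
10^(59.9/10) = 977237
Sum = 9.12011e+07 + 977237 = 9.21783e+07
L_total = 10*log10(9.21783e+07) = 79.646 dB


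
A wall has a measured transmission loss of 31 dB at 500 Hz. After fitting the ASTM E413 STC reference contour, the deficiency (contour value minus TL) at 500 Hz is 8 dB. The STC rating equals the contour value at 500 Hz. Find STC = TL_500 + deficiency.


By ASTM E413, STC = value of the fitted reference contour at 500 Hz.
Contour value at 500 Hz = TL_500 + deficiency = 31 + 8 = 39
STC = 39


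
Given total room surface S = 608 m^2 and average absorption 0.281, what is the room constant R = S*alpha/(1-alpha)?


R = 608 * 0.281 / (1 - 0.281) = 237.62 m^2


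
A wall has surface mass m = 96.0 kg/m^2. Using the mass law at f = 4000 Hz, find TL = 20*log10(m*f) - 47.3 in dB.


m * f = 96.0 * 4000 = 384000
20*log10(384000) = 111.687 dB
TL = 111.687 - 47.3 = 64.387 dB


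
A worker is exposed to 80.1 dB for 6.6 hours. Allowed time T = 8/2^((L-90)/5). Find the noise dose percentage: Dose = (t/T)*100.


T_allowed = 8 / 2^((80.1 - 90)/5) = 31.5594 hr
Dose = 6.6 / 31.5594 * 100 = 20.913 %


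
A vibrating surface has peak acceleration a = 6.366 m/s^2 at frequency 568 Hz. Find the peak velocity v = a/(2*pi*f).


omega = 2*pi*f = 2*pi*568 = 3568.85 rad/s
v = a / omega = 6.366 / 3568.85 = 0.0017838 m/s


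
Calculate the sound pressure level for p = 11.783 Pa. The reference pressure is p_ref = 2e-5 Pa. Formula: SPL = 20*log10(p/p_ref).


p / p_ref = 11.783 / 2e-5 = 589150
SPL = 20 * log10(589150) = 115.4 dB


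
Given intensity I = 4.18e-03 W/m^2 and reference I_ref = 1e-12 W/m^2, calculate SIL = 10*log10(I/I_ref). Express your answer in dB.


I / I_ref = 4.18e-03 / 1e-12 = 4.18e+09
SIL = 10 * log10(4.18e+09) = 96.212 dB


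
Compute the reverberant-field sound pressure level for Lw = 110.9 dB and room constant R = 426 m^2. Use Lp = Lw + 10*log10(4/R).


4/R = 4/426 = 0.00938967
Lp = 110.9 + 10*log10(0.00938967) = 90.627 dB


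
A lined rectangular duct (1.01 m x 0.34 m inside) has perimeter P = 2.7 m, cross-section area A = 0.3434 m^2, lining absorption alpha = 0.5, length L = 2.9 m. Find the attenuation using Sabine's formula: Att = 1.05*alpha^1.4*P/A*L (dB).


alpha^1.4 = 0.5^1.4 = 0.378929
Attenuation rate = 1.05 * alpha^1.4 * P / A
= 1.05 * 0.378929 * 2.7 / 0.3434 = 3.12832 dB/m
Total Att = 3.12832 * 2.9 = 9.0721 dB


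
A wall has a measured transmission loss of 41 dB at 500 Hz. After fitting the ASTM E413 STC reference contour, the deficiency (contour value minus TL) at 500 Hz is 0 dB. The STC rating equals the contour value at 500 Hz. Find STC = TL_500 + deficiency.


By ASTM E413, STC = value of the fitted reference contour at 500 Hz.
Contour value at 500 Hz = TL_500 + deficiency = 41 + 0 = 41
STC = 41


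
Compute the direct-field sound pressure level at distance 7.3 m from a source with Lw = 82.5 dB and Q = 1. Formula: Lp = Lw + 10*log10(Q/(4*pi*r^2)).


4*pi*r^2 = 4*pi*7.3^2 = 669.662 m^2
Q / (4*pi*r^2) = 1 / 669.662 = 0.00149329
Lp = 82.5 + 10*log10(0.00149329) = 54.241 dB


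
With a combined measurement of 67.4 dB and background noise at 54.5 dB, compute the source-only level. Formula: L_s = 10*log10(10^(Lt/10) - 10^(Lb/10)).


10^(67.4/10) = 5.49541e+06
10^(54.5/10) = 281838
Difference = 5.49541e+06 - 281838 = 5.21357e+06
L_source = 10*log10(5.21357e+06) = 67.171 dB


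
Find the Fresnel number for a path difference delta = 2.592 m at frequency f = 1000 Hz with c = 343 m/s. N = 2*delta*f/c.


N = 2*delta*f/c = 2*delta/lambda, where lambda = c/f
lambda = 343 / 1000 = 0.343 m
N = 2 * 2.592 / 0.343 = 15.114


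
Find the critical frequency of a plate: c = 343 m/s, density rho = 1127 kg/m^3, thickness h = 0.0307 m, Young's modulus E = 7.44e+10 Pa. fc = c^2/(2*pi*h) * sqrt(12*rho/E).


12*rho/E = 12*1127/7.44e+10 = 1.81774e-07
sqrt(12*rho/E) = sqrt(1.81774e-07) = 0.00042635
c^2/(2*pi*h) = 343^2/(2*pi*0.0307) = 609916
fc = 609916 * 0.00042635 = 260.04 Hz


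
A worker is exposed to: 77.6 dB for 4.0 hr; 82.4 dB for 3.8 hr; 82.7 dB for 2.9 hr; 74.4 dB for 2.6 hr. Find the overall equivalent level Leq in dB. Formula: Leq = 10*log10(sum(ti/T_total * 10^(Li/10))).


T_total = 4.0 + 3.8 + 2.9 + 2.6 = 13.3 hr
(4.0/13.3) * 10^(77.6/10) = 1.73065e+07
(3.8/13.3) * 10^(82.4/10) = 4.96515e+07
(2.9/13.3) * 10^(82.7/10) = 4.06019e+07
(2.6/13.3) * 10^(74.4/10) = 5.38421e+06
Sum = 1.73065e+07 + 4.96515e+07 + 4.06019e+07 + 5.38421e+06 = 1.12944e+08
Leq = 10*log10(1.12944e+08) = 80.529 dB


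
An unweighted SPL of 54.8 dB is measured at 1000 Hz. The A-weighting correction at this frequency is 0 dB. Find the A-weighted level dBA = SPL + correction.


A-weighting table: 1000 Hz -> 0 dB correction
SPL_A = SPL + correction = 54.8 + (0) = 54.8 dBA


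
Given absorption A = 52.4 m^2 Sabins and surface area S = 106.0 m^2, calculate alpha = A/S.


Absorption coefficient = absorbed power / incident power
alpha = A / S = 52.4 / 106.0 = 0.49434


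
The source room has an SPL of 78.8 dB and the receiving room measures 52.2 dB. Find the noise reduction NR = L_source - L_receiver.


NR = L_source - L_receiver (difference between source and receiving room levels)
NR = 78.8 - 52.2 = 26.6 dB


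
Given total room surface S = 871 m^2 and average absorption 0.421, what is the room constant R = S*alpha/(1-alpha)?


R = 871 * 0.421 / (1 - 0.421) = 633.32 m^2


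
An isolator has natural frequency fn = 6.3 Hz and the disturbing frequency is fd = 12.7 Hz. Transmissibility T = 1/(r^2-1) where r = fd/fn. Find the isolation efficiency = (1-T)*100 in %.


r = 12.7 / 6.3 = 2.01587
r^2 - 1 = 2.01587^2 - 1 = 3.06373
T = 1/3.06373 = 0.3264
Efficiency = (1 - 0.3264)*100 = 67.36 %


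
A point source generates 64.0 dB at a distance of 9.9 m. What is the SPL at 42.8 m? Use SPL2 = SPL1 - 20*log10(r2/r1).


r2/r1 = 42.8/9.9 = 4.32323
Correction = 20*log10(4.32323) = 12.7162 dB
SPL2 = 64.0 - 12.7162 = 51.284 dB


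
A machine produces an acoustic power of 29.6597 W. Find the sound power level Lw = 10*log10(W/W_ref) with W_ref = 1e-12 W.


W / W_ref = 29.6597 / 1e-12 = 2.96597e+13
Lw = 10 * log10(2.96597e+13) = 134.72 dB


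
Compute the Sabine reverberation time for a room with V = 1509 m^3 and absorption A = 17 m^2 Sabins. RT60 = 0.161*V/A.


RT60 = 0.161 * 1509 / 17 = 14.291 s


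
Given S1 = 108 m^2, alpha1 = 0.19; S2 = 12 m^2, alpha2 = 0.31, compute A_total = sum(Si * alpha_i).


108 * 0.19 = 20.52
12 * 0.31 = 3.72
A_total = 20.52 + 3.72 = 24.24 m^2


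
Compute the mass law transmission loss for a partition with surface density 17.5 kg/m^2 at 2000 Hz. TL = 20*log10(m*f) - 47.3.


m * f = 17.5 * 2000 = 35000
20*log10(35000) = 90.8814 dB
TL = 90.8814 - 47.3 = 43.581 dB


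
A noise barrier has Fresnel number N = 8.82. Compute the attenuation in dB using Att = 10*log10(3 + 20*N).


3 + 20*N = 3 + 20*8.82 = 179.4
Att = 10*log10(179.4) = 22.538 dB


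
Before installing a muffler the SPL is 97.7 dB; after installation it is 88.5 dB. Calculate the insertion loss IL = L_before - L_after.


Insertion loss = SPL without muffler - SPL with muffler
IL = 97.7 - 88.5 = 9.2 dB


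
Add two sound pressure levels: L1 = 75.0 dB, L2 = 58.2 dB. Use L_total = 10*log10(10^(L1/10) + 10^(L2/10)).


10^(75.0/10) = 3.16228e+07
10^(58.2/10) = 660693
Sum = 3.16228e+07 + 660693 = 3.22835e+07
L_total = 10*log10(3.22835e+07) = 75.09 dB


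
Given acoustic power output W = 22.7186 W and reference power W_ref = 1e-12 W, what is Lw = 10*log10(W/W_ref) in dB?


W / W_ref = 22.7186 / 1e-12 = 2.27186e+13
Lw = 10 * log10(2.27186e+13) = 133.56 dB


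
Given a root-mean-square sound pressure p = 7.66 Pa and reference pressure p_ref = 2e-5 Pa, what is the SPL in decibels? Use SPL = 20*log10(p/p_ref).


p / p_ref = 7.66 / 2e-5 = 383000
SPL = 20 * log10(383000) = 111.66 dB


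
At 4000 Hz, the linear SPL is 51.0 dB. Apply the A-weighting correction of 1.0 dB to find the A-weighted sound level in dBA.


A-weighting table: 4000 Hz -> 1.0 dB correction
SPL_A = SPL + correction = 51.0 + (1.0) = 52 dBA


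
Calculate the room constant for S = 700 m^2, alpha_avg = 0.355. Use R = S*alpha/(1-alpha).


R = 700 * 0.355 / (1 - 0.355) = 385.27 m^2


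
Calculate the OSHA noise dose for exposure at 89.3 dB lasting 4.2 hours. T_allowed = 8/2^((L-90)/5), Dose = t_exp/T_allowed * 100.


T_allowed = 8 / 2^((89.3 - 90)/5) = 8.81524 hr
Dose = 4.2 / 8.81524 * 100 = 47.645 %


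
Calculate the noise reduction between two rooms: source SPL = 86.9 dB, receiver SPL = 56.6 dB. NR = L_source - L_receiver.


NR = L_source - L_receiver (difference between source and receiving room levels)
NR = 86.9 - 56.6 = 30.3 dB


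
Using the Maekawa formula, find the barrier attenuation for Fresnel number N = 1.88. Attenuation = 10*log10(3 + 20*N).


3 + 20*N = 3 + 20*1.88 = 40.6
Att = 10*log10(40.6) = 16.085 dB


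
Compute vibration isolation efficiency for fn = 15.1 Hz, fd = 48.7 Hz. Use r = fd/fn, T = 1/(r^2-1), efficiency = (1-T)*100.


r = 48.7 / 15.1 = 3.22517
r^2 - 1 = 3.22517^2 - 1 = 9.40172
T = 1/9.40172 = 0.106364
Efficiency = (1 - 0.106364)*100 = 89.364 %


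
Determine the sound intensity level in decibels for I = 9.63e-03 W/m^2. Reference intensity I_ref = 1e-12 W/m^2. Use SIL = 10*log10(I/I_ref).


I / I_ref = 9.63e-03 / 1e-12 = 9.63e+09
SIL = 10 * log10(9.63e+09) = 99.836 dB


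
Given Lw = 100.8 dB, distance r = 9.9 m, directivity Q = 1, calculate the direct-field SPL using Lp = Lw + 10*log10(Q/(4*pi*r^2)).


4*pi*r^2 = 4*pi*9.9^2 = 1231.63 m^2
Q / (4*pi*r^2) = 1 / 1231.63 = 0.000811932
Lp = 100.8 + 10*log10(0.000811932) = 69.895 dB


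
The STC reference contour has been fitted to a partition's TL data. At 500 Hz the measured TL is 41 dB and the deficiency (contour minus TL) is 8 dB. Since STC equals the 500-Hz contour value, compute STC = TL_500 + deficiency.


By ASTM E413, STC = value of the fitted reference contour at 500 Hz.
Contour value at 500 Hz = TL_500 + deficiency = 41 + 8 = 49
STC = 49


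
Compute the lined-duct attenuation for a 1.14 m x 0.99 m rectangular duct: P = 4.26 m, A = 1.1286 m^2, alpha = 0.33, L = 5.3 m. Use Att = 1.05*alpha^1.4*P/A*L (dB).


alpha^1.4 = 0.33^1.4 = 0.211797
Attenuation rate = 1.05 * alpha^1.4 * P / A
= 1.05 * 0.211797 * 4.26 / 1.1286 = 0.839419 dB/m
Total Att = 0.839419 * 5.3 = 4.4489 dB


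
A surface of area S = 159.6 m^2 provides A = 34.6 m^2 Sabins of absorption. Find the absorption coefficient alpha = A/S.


Absorption coefficient = absorbed power / incident power
alpha = A / S = 34.6 / 159.6 = 0.21679


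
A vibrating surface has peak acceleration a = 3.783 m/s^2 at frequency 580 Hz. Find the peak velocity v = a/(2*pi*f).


omega = 2*pi*f = 2*pi*580 = 3644.25 rad/s
v = a / omega = 3.783 / 3644.25 = 0.0010381 m/s


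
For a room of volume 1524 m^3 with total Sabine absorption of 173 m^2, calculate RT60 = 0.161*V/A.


RT60 = 0.161 * 1524 / 173 = 1.4183 s


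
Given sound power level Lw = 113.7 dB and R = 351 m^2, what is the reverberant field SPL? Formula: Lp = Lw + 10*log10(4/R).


4/R = 4/351 = 0.011396
Lp = 113.7 + 10*log10(0.011396) = 94.268 dB
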